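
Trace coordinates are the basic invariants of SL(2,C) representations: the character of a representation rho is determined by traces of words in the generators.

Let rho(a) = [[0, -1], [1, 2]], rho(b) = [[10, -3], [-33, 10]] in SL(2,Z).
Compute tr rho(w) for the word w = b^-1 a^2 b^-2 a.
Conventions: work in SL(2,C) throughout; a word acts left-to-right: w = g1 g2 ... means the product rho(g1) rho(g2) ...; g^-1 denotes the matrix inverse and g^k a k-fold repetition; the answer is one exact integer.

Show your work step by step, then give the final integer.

8030

rho(b^-1) = [[10, 3], [33, 10]]
... * rho(a) = [[0, -1], [1, 2]]  ->  [[3, -4], [10, -13]]
... * rho(a) = [[0, -1], [1, 2]]  ->  [[-4, -11], [-13, -36]]
... * rho(b^-1) = [[10, 3], [33, 10]]  ->  [[-403, -122], [-1318, -399]]
... * rho(b^-1) = [[10, 3], [33, 10]]  ->  [[-8056, -2429], [-26347, -7944]]
... * rho(a) = [[0, -1], [1, 2]]  ->  [[-2429, 3198], [-7944, 10459]]
tr = -2429 + 10459 = 8030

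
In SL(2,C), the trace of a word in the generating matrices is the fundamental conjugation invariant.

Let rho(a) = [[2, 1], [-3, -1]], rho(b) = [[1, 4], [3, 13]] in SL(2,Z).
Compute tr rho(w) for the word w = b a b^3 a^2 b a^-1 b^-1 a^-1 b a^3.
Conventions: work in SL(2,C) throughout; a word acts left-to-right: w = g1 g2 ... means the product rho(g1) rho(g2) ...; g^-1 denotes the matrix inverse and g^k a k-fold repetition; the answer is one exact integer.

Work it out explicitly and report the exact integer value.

1623779786

rho(b) = [[1, 4], [3, 13]]
... * rho(a) = [[2, 1], [-3, -1]]  ->  [[-10, -3], [-33, -10]]
... * rho(b) = [[1, 4], [3, 13]]  ->  [[-19, -79], [-63, -262]]
... * rho(b) = [[1, 4], [3, 13]]  ->  [[-256, -1103], [-849, -3658]]
... * rho(b) = [[1, 4], [3, 13]]  ->  [[-3565, -15363], [-11823, -50950]]
... * rho(a) = [[2, 1], [-3, -1]]  ->  [[38959, 11798], [129204, 39127]]
... * rho(a) = [[2, 1], [-3, -1]]  ->  [[42524, 27161], [141027, 90077]]
... * rho(b) = [[1, 4], [3, 13]]  ->  [[124007, 523189], [411258, 1735109]]
... * rho(a^-1) = [[-1, -1], [3, 2]]  ->  [[1445560, 922371], [4794069, 3058960]]
... * rho(b^-1) = [[13, -4], [-3, 1]]  ->  [[16025167, -4859869], [53146017, -16117316]]
... * rho(a^-1) = [[-1, -1], [3, 2]]  ->  [[-30604774, -25744905], [-101497965, -85380649]]
... * rho(b) = [[1, 4], [3, 13]]  ->  [[-107839489, -457102861], [-357639912, -1515940297]]
... * rho(a) = [[2, 1], [-3, -1]]  ->  [[1155629605, 349263372], [3832541067, 1158300385]]
... * rho(a) = [[2, 1], [-3, -1]]  ->  [[1263469094, 806366233], [4190180979, 2674240682]]
... * rho(a) = [[2, 1], [-3, -1]]  ->  [[107839489, 457102861], [357639912, 1515940297]]
tr = 107839489 + 1515940297 = 1623779786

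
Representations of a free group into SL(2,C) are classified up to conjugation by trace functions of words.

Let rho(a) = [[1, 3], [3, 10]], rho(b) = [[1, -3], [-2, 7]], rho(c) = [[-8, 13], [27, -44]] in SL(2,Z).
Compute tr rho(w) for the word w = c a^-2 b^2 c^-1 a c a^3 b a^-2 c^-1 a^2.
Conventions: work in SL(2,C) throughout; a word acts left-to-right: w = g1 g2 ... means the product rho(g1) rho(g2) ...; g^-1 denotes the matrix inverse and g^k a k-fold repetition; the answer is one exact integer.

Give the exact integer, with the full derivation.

rho(c) = [[-8, 13], [27, -44]]
... * rho(a^-1) = [[10, -3], [-3, 1]]  ->  [[-119, 37], [402, -125]]
... * rho(a^-1) = [[10, -3], [-3, 1]]  ->  [[-1301, 394], [4395, -1331]]
... * rho(b) = [[1, -3], [-2, 7]]  ->  [[-2089, 6661], [7057, -22502]]
... * rho(b) = [[1, -3], [-2, 7]]  ->  [[-15411, 52894], [52061, -178685]]
... * rho(c^-1) = [[-44, -13], [-27, -8]]  ->  [[-750054, -222809], [2533811, 752687]]
... * rho(a) = [[1, 3], [3, 10]]  ->  [[-1418481, -4478252], [4791872, 15128303]]
... * rho(c) = [[-8, 13], [27, -44]]  ->  [[-109564956, 178602835], [370129205, -603350996]]
... * rho(a) = [[1, 3], [3, 10]]  ->  [[426243549, 1457333482], [-1439923783, -4923122345]]
... * rho(a) = [[1, 3], [3, 10]]  ->  [[4798243995, 15852065467], [-16209290818, -53550994799]]
... * rho(a) = [[1, 3], [3, 10]]  ->  [[52354440396, 172915386655], [-176862275215, -584137820444]]
... * rho(b) = [[1, -3], [-2, 7]]  ->  [[-293476332914, 1053344385397], [991413365673, -3558377917463]]
... * rho(a^-1) = [[10, -3], [-3, 1]]  ->  [[-6094796485331, 1933773384139], [20589267409119, -6532618014482]]
... * rho(a^-1) = [[10, -3], [-3, 1]]  ->  [[-66749285005727, 20218162840132], [225490528134636, -68300420241839]]
... * rho(c^-1) = [[-44, -13], [-27, -8]]  ->  [[2391078143568424, 705995402353395], [-8077471891394331, -2384973503815556]]
... * rho(a) = [[1, 3], [3, 10]]  ->  [[4509064350628609, 14233188454239222], [-15232392402840999, -48082150712338553]]
... * rho(a) = [[1, 3], [3, 10]]  ->  [[47208629713346275, 155859077594278047], [-159478844539856658, -526518684331908527]]
tr = 47208629713346275 + -526518684331908527 = -479310054618562252

-479310054618562252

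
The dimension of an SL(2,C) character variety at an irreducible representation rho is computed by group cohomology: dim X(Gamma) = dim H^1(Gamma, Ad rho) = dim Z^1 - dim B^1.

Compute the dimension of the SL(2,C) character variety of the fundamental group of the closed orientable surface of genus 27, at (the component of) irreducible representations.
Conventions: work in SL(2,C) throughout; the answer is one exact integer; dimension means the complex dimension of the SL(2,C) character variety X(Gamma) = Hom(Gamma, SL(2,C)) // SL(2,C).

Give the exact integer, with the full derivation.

156

The genus-27 surface group: 2g = 54 generators, one relator prod [a_i, b_i].
Unconstrained cocycle data is one sl_2 vector per generator (162 dimensions), cut by the relator condition d_2(z) = 0.
At an irreducible rho, H^2 = coker(d_2) vanishes (Poincare duality: H^2 is dual to H^0 = invariants = 0), so d_2 is surjective onto sl_2 and dim Z^1 = 162 - 3 = 159.
dim B^1 = 3 (coboundaries, injective at irreducible rho).
dim H^1 = 159 - 3 = 156 = dim X.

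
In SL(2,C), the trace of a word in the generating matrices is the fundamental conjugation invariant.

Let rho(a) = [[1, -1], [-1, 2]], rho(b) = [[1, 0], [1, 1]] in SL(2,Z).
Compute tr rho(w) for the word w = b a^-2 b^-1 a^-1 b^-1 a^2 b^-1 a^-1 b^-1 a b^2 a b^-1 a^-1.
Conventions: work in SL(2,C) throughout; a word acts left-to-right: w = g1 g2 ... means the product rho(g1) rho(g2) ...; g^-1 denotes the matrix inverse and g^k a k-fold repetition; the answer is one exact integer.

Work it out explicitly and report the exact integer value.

-59

rho(b) = [[1, 0], [1, 1]]
... * rho(a^-1) = [[2, 1], [1, 1]]  ->  [[2, 1], [3, 2]]
... * rho(a^-1) = [[2, 1], [1, 1]]  ->  [[5, 3], [8, 5]]
... * rho(b^-1) = [[1, 0], [-1, 1]]  ->  [[2, 3], [3, 5]]
... * rho(a^-1) = [[2, 1], [1, 1]]  ->  [[7, 5], [11, 8]]
... * rho(b^-1) = [[1, 0], [-1, 1]]  ->  [[2, 5], [3, 8]]
... * rho(a) = [[1, -1], [-1, 2]]  ->  [[-3, 8], [-5, 13]]
... * rho(a) = [[1, -1], [-1, 2]]  ->  [[-11, 19], [-18, 31]]
... * rho(b^-1) = [[1, 0], [-1, 1]]  ->  [[-30, 19], [-49, 31]]
... * rho(a^-1) = [[2, 1], [1, 1]]  ->  [[-41, -11], [-67, -18]]
... * rho(b^-1) = [[1, 0], [-1, 1]]  ->  [[-30, -11], [-49, -18]]
... * rho(a) = [[1, -1], [-1, 2]]  ->  [[-19, 8], [-31, 13]]
... * rho(b) = [[1, 0], [1, 1]]  ->  [[-11, 8], [-18, 13]]
... * rho(b) = [[1, 0], [1, 1]]  ->  [[-3, 8], [-5, 13]]
... * rho(a) = [[1, -1], [-1, 2]]  ->  [[-11, 19], [-18, 31]]
... * rho(b^-1) = [[1, 0], [-1, 1]]  ->  [[-30, 19], [-49, 31]]
... * rho(a^-1) = [[2, 1], [1, 1]]  ->  [[-41, -11], [-67, -18]]
tr = -41 + -18 = -59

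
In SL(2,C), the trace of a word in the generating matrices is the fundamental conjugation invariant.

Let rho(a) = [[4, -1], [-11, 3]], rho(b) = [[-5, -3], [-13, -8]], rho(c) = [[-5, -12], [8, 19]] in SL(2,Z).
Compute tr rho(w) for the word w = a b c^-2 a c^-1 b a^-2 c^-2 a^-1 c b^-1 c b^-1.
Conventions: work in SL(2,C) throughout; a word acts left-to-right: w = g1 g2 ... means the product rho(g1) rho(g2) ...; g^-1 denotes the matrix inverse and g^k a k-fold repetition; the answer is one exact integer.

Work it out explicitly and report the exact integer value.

-3224160199013423

rho(a) = [[4, -1], [-11, 3]]
... * rho(b) = [[-5, -3], [-13, -8]]  ->  [[-7, -4], [16, 9]]
... * rho(c^-1) = [[19, 12], [-8, -5]]  ->  [[-101, -64], [232, 147]]
... * rho(c^-1) = [[19, 12], [-8, -5]]  ->  [[-1407, -892], [3232, 2049]]
... * rho(a) = [[4, -1], [-11, 3]]  ->  [[4184, -1269], [-9611, 2915]]
... * rho(c^-1) = [[19, 12], [-8, -5]]  ->  [[89648, 56553], [-205929, -129907]]
... * rho(b) = [[-5, -3], [-13, -8]]  ->  [[-1183429, -721368], [2718436, 1657043]]
... * rho(a^-1) = [[3, 1], [11, 4]]  ->  [[-11485335, -4068901], [26382781, 9346608]]
... * rho(a^-1) = [[3, 1], [11, 4]]  ->  [[-79213916, -27760939], [181961031, 63769213]]
... * rho(c^-1) = [[19, 12], [-8, -5]]  ->  [[-1282976892, -811762297], [2947105885, 1864686307]]
... * rho(c^-1) = [[19, 12], [-8, -5]]  ->  [[-17882462572, -11336911219], [41077521359, 26041839085]]
... * rho(a^-1) = [[3, 1], [11, 4]]  ->  [[-178353411125, -63230107448], [409692794012, 145244877699]]
... * rho(c) = [[-5, -12], [8, 19]]  ->  [[385926196041, 938868891988], [-886504948468, -2156660851863]]
... * rho(b^-1) = [[-8, 3], [13, -5]]  ->  [[9117886027516, -3536565871817], [-20944551486475, 8123789413911]]
... * rho(c) = [[-5, -12], [8, 19]]  ->  [[-73881957112116, -176609383894715], [169713072743663, 405686616702009]]
... * rho(b^-1) = [[-8, 3], [13, -5]]  ->  [[-1704866333734367, 661401048137227], [3916221435176813, -1519293865279056]]
tr = -1704866333734367 + -1519293865279056 = -3224160199013423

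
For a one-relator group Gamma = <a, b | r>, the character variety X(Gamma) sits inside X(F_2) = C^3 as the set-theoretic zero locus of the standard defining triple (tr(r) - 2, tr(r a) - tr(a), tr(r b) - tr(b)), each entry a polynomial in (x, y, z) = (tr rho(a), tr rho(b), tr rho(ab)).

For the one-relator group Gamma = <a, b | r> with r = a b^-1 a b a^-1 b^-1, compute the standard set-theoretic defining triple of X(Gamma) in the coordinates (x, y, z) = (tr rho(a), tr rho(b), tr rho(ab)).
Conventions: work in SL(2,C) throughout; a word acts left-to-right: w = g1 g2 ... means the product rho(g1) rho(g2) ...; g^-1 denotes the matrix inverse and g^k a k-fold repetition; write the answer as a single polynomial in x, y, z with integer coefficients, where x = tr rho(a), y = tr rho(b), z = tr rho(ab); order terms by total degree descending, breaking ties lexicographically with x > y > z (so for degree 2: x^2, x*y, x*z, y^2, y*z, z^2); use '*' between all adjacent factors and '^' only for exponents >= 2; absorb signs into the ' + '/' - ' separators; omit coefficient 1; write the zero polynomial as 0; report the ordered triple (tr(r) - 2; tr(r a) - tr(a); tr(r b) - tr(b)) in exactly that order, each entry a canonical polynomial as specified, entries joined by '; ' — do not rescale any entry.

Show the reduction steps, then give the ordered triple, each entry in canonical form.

tr(a^2 b) = tr(a)*tr(b a) - tr(b)   [square of a] = x*z - y
apply: tr(a^2) = tr(a)*tr(a) - tr(1)   [square of a] = x^2 - 2
use: tr(b a^2 b) = tr(b)*tr(a^2 b) - tr(a^2)   [square of b] = x*y*z - x^2 - y^2 + 2
tr(b a b a) = tr(b a)*tr(b a) - tr(1)   [split at a repeated b] = z^2 - 2
apply: tr(b a b) = tr(b)*tr(a b) - tr(a)   [square of b] = y*z - x
tr(b a^2 b a) = tr(a)*tr(b a b a) - tr(b a b)   [square of a] = x*z^2 - y*z - x
tr(a^2 b a^-1 b) = tr(b a^2 b)*tr(a) - tr(b a^2 b a)   [inverse elimination on a] = x^2*y*z - x^3 - x*y^2 - x*z^2 + y*z + 3*x
tr(a b a^-1 b^-1 a) = tr(a^2 b a^-1)*tr(b) - tr(a^2 b a^-1 b)   [inverse elimination on b] = -x^2*y*z + x^3 + x*y^2 + x*z^2 - 3*x
apply: tr(a b a b a b) = tr(a b a b)*tr(a b) - tr(b a)   [split at a repeated a] = z^3 - 3*z
tr(b^-1 a b a b a) = tr(a b a b a)*tr(b) - tr(a b a b a b)   [inverse elimination on b] = x*y*z^2 - y^2*z - z^3 - x*y + 3*z
tr(a b a^-1 b^-1 a b) = tr(b^-1 a b a b)*tr(a) - tr(b^-1 a b a b a)   [inverse elimination on a] = -x*y*z^2 + x^2*z + y^2*z + z^3 - 3*z
apply: tr(a b^-1 a b a^-1 b^-1) = tr(a b a^-1 b^-1 a)*tr(b) - tr(a b a^-1 b^-1 a b)   [inverse elimination on b] = -x^2*y^2*z + x^3*y + x*y^3 + 2*x*y*z^2 - x^2*z - y^2*z - z^3 - 3*x*y + 3*z
tr(a^3) = tr(a)*tr(a^2) - tr(a)   [square of a] = x^3 - 3*x
tr(a b a^2) = tr(a)*tr(a b a) - tr(a b)   [square of a] = x^2*z - x*y - z
tr(a^3 b a) = tr(a)*tr(a b a^2) - tr(a b a)   [square of a] = x^3*z - x^2*y - 2*x*z + y
apply: tr(a^3 b a b) = tr(a)*tr(a b a b a) - tr(a b a b)   [square of a] = x^2*z^2 - x*y*z - x^2 - z^2 + 2
tr(b^-1 a^3 b a) = tr(a^3 b a)*tr(b) - tr(a^3 b a b)   [inverse elimination on b] = x^3*y*z - x^2*y^2 - x^2*z^2 - x*y*z + x^2 + y^2 + z^2 - 2
tr(a b a^-1 b^-1 a^2) = tr(b^-1 a^3 b)*tr(a) - tr(b^-1 a^3 b a)   [inverse elimination on a] = -x^3*y*z + x^4 + x^2*y^2 + x^2*z^2 + x*y*z - 4*x^2 - y^2 - z^2 + 2
use: tr(b a^2 b a b) = tr(b)*tr(a^2 b a b) - tr(a^2 b a)   [square of b] = x*y*z^2 - x^2*z - y^2*z + z
apply: tr(b a b a b) = tr(b)*tr(a b a b) - tr(a b a)   [square of b] = y*z^2 - x*z - y
tr(b a^2 b a b a) = tr(a)*tr(b a b a b a) - tr(b a b a b)   [square of a] = x*z^3 - y*z^2 - 2*x*z + y
use: tr(a^2 b a b a^-1 b) = tr(b a^2 b a b)*tr(a) - tr(b a^2 b a b a)   [inverse elimination on a] = x^2*y*z^2 - x^3*z - x*y^2*z - x*z^3 + y*z^2 + 3*x*z - y
use: tr(a b a^-1 b^-1 a^2 b) = tr(a^2 b a b a^-1)*tr(b) - tr(a^2 b a b a^-1 b)   [inverse elimination on b] = -x^2*y*z^2 + x^3*z + x*y^2*z + x*z^3 - 3*x*z - y
tr(a b^-1 a b a^-1 b^-1 a) = tr(a b a^-1 b^-1 a^2)*tr(b) - tr(a b a^-1 b^-1 a^2 b)   [inverse elimination on b] = -x^3*y^2*z + x^4*y + x^2*y^3 + 2*x^2*y*z^2 - x^3*z - x*z^3 - 4*x^2*y - y^3 - y*z^2 + 3*x*z + 3*y
assemble the triple (tr(r) - 2; tr(r a) - x; tr(r b) - y)

-x^2*y^2*z + x^3*y + x*y^3 + 2*x*y*z^2 - x^2*z - y^2*z - z^3 - 3*x*y + 3*z - 2; -x^3*y^2*z + x^4*y + x^2*y^3 + 2*x^2*y*z^2 - x^3*z - x*z^3 - 4*x^2*y - y^3 - y*z^2 + 3*x*z - x + 3*y; x - y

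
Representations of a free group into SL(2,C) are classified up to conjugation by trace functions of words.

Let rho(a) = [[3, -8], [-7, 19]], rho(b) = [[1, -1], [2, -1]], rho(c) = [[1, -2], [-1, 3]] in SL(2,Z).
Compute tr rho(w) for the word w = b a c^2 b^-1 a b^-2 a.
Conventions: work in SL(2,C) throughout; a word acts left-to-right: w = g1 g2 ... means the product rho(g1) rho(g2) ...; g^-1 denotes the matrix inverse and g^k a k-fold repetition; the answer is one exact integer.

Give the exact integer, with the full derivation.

rho(b) = [[1, -1], [2, -1]]
... * rho(a) = [[3, -8], [-7, 19]]  ->  [[10, -27], [13, -35]]
... * rho(c) = [[1, -2], [-1, 3]]  ->  [[37, -101], [48, -131]]
... * rho(c) = [[1, -2], [-1, 3]]  ->  [[138, -377], [179, -489]]
... * rho(b^-1) = [[-1, 1], [-2, 1]]  ->  [[616, -239], [799, -310]]
... * rho(a) = [[3, -8], [-7, 19]]  ->  [[3521, -9469], [4567, -12282]]
... * rho(b^-1) = [[-1, 1], [-2, 1]]  ->  [[15417, -5948], [19997, -7715]]
... * rho(b^-1) = [[-1, 1], [-2, 1]]  ->  [[-3521, 9469], [-4567, 12282]]
... * rho(a) = [[3, -8], [-7, 19]]  ->  [[-76846, 208079], [-99675, 269894]]
tr = -76846 + 269894 = 193048

193048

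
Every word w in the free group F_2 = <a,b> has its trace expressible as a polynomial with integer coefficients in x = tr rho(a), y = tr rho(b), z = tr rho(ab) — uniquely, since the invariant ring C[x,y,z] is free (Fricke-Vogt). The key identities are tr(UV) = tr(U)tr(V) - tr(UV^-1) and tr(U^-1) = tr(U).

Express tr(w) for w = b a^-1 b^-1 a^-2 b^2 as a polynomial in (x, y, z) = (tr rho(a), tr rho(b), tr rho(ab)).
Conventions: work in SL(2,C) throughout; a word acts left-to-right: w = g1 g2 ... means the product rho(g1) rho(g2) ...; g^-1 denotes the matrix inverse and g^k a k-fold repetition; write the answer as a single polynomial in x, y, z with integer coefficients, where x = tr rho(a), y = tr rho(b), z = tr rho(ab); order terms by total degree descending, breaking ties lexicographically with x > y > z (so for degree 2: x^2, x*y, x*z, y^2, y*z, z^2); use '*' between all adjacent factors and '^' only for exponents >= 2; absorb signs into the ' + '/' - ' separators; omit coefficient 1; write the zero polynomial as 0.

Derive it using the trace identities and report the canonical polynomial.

trace(b^2) = trace(b) trace(b) - trace(1) = y^2 - 2
trace(b^2 a) = trace(b) trace(a b) - trace(a) = y*z - x
reduce: trace(a^-1 b^2) = trace(b^2) trace(a) - trace(b^2 a) = x*y^2 - y*z - x
trace(a^-2 b^2) = trace(a^-1 b^2) trace(a) - trace(a^-1 b^2 a) = x^2*y^2 - x*y*z - x^2 - y^2 + 2
so trace(b^3 a) = trace(b) trace(b a b) - trace(b a) = y^2*z - x*y - z
trace(b^3) = trace(b) trace(b^2) - trace(b) = y^3 - 3*y
trace(a b^3 a) = trace(a) trace(b^3 a) - trace(b^3) = x*y^2*z - x^2*y - y^3 - x*z + 3*y
reduce: trace(a b a b) = trace(a b) trace(a b) - trace(1) = z^2 - 2
trace(a b a) = trace(a) trace(b a) - trace(b) = x*z - y
trace(a b a b^2) = trace(b) trace(a b a b) - trace(a b a) = y*z^2 - x*z - y
trace(a b^3 a b) = trace(b) trace(a b a b^2) - trace(a b a b) = y^2*z^2 - x*y*z - y^2 - z^2 + 2
so trace(b^3 a b^-1 a) = trace(a b^3 a) trace(b) - trace(a b^3 a b) = x*y^3*z - x^2*y^2 - y^4 - y^2*z^2 + 4*y^2 + z^2 - 2
trace(b^3 a b^-1 a^-1) = trace(b^3 a b^-1) trace(a) - trace(b^3 a b^-1 a) = -x*y^3*z + x^2*y^2 + y^4 + y^2*z^2 + x*y*z - x^2 - 4*y^2 - z^2 + 2
reduce: trace(b^-1 a^-2 b^3 a) = trace(b^3 a b^-1 a^-1) trace(a) - trace(b^3 a b^-1) = -x^2*y^3*z + x^3*y^2 + x*y^4 + x*y^2*z^2 + x^2*y*z - x^3 - 4*x*y^2 - x*z^2 - y*z + 3*x
so trace(b a^-1 b^-1 a^-2 b^2) = trace(b^-1 a^-2 b^3) trace(a) - trace(b^-1 a^-2 b^3 a) = x^2*y^3*z - x*y^4 - x*y^2*z^2 - 2*x^2*y*z + 3*x*y^2 + x*z^2 + y*z - x

x^2*y^3*z - x*y^4 - x*y^2*z^2 - 2*x^2*y*z + 3*x*y^2 + x*z^2 + y*z - x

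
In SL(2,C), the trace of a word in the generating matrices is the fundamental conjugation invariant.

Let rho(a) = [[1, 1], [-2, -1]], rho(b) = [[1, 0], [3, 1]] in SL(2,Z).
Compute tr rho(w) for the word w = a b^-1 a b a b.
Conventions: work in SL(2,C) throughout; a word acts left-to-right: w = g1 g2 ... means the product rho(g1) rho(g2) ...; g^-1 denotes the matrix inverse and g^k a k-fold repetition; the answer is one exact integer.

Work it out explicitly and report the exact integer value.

-30

rho(a) = [[1, 1], [-2, -1]]
... * rho(b^-1) = [[1, 0], [-3, 1]]  ->  [[-2, 1], [1, -1]]
... * rho(a) = [[1, 1], [-2, -1]]  ->  [[-4, -3], [3, 2]]
... * rho(b) = [[1, 0], [3, 1]]  ->  [[-13, -3], [9, 2]]
... * rho(a) = [[1, 1], [-2, -1]]  ->  [[-7, -10], [5, 7]]
... * rho(b) = [[1, 0], [3, 1]]  ->  [[-37, -10], [26, 7]]
tr = -37 + 7 = -30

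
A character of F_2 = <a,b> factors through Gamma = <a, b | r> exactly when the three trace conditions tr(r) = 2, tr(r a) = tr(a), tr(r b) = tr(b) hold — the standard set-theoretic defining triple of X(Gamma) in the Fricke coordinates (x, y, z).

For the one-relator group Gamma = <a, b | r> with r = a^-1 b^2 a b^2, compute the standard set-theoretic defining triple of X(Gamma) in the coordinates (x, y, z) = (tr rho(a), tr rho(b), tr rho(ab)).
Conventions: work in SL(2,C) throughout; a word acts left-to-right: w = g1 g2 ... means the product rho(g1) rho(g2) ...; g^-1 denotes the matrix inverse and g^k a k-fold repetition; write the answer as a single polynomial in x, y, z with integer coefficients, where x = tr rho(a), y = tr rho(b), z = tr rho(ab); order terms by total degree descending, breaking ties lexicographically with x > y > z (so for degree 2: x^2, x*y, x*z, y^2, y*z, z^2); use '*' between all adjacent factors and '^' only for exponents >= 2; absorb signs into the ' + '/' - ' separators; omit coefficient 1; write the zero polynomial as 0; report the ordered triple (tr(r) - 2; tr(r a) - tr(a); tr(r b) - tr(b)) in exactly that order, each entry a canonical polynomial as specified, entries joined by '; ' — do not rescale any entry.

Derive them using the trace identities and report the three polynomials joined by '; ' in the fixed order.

trace(a b^2) = trace(b)*trace(a b) - trace(a) = y*z - x
trace(b a b^2) = trace(b)*trace(a b^2) - trace(a b) = y^2*z - x*y - z
use: trace(b^2 a b^2) = trace(b)*trace(b a b^2) - trace(b a b) = y^3*z - x*y^2 - 2*y*z + x
use: trace(a b a b) = trace(a b)*trace(a b) - trace(1) = z^2 - 2
apply: trace(a b a) = trace(a)*trace(b a) - trace(b) = x*z - y
trace(a b^2 a b) = trace(b)*trace(a b a b) - trace(a b a) = y*z^2 - x*z - y
trace(a^2) = trace(a)*trace(a) - trace(1) = x^2 - 2
use: trace(a b^2 a) = trace(b)*trace(a^2 b) - trace(a^2) = x*y*z - x^2 - y^2 + 2
trace(b^2 a b^2 a) = trace(b)*trace(a b^2 a b) - trace(a b^2 a) = y^2*z^2 - 2*x*y*z + x^2 - 2
trace(a^-1 b^2 a b^2) = trace(b^2 a b^2)*trace(a) - trace(b^2 a b^2 a) = x*y^3*z - x^2*y^2 - y^2*z^2 + 2
use: trace(b^2 a b^3) = trace(b)*trace(b^2 a b^2) - trace(b^2 a b) = y^4*z - x*y^3 - 3*y^2*z + 2*x*y + z
trace(b^2 a b^3 a) = trace(b)*trace(b a b^2 a b) - trace(b a b^2 a) = y^3*z^2 - 2*x*y^2*z + x^2*y - y*z^2 + x*z - y
apply: trace(a^-1 b^2 a b^3) = trace(b^2 a b^3)*trace(a) - trace(b^2 a b^3 a) = x*y^4*z - x^2*y^3 - y^3*z^2 - x*y^2*z + x^2*y + y*z^2 + y
assemble the triple (trace(r) - 2; trace(r a) - x; trace(r b) - y)

x*y^3*z - x^2*y^2 - y^2*z^2; y^3*z - x*y^2 - 2*y*z; x*y^4*z - x^2*y^3 - y^3*z^2 - x*y^2*z + x^2*y + y*z^2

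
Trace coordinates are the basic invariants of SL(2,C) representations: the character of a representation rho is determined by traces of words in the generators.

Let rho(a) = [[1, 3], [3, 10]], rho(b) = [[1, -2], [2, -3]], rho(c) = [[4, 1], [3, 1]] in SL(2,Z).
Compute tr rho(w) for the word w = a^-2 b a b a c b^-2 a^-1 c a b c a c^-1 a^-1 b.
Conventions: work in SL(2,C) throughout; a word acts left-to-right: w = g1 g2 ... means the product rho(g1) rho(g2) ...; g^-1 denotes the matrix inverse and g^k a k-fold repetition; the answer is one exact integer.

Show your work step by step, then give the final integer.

rho(a^-1) = [[10, -3], [-3, 1]]
... * rho(a^-1) = [[10, -3], [-3, 1]]  ->  [[109, -33], [-33, 10]]
... * rho(b) = [[1, -2], [2, -3]]  ->  [[43, -119], [-13, 36]]
... * rho(a) = [[1, 3], [3, 10]]  ->  [[-314, -1061], [95, 321]]
... * rho(b) = [[1, -2], [2, -3]]  ->  [[-2436, 3811], [737, -1153]]
... * rho(a) = [[1, 3], [3, 10]]  ->  [[8997, 30802], [-2722, -9319]]
... * rho(c) = [[4, 1], [3, 1]]  ->  [[128394, 39799], [-38845, -12041]]
... * rho(b^-1) = [[-3, 2], [-2, 1]]  ->  [[-464780, 296587], [140617, -89731]]
... * rho(b^-1) = [[-3, 2], [-2, 1]]  ->  [[801166, -632973], [-242389, 191503]]
... * rho(a^-1) = [[10, -3], [-3, 1]]  ->  [[9910579, -3036471], [-2998399, 918670]]
... * rho(c) = [[4, 1], [3, 1]]  ->  [[30532903, 6874108], [-9237586, -2079729]]
... * rho(a) = [[1, 3], [3, 10]]  ->  [[51155227, 160339789], [-15476773, -48510048]]
... * rho(b) = [[1, -2], [2, -3]]  ->  [[371834805, -583329821], [-112496869, 176483690]]
... * rho(c) = [[4, 1], [3, 1]]  ->  [[-262650243, -211495016], [79463594, 63986821]]
... * rho(a) = [[1, 3], [3, 10]]  ->  [[-897135291, -2902900889], [271424057, 878258992]]
... * rho(c^-1) = [[1, -1], [-3, 4]]  ->  [[7811567376, -10714468265], [-2363352919, 3241611911]]
... * rho(a^-1) = [[10, -3], [-3, 1]]  ->  [[110259078555, -34149170393], [-33358364923, 10331670668]]
... * rho(b) = [[1, -2], [2, -3]]  ->  [[41960737769, -118070645931], [-12695023587, 35721717842]]
tr = 41960737769 + 35721717842 = 77682455611

77682455611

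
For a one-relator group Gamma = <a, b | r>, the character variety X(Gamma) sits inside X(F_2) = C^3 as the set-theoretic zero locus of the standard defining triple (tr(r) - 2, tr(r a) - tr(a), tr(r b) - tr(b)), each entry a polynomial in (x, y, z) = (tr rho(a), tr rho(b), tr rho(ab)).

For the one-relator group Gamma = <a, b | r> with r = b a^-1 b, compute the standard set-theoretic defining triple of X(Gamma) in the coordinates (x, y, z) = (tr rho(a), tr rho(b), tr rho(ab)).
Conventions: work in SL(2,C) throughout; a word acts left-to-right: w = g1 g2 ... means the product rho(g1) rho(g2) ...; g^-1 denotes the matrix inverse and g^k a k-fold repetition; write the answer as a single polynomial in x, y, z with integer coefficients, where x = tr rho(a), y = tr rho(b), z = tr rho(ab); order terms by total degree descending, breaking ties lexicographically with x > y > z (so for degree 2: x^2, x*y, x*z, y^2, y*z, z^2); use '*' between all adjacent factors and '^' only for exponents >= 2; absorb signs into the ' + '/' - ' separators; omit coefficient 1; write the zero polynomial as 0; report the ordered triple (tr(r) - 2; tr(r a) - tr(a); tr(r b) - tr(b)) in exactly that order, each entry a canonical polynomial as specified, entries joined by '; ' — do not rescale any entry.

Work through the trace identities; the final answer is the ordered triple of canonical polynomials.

tr(b^2) = tr(b)*tr(b) - tr(1)  (reduce the b square) = y^2 - 2
tr(b^2 a) = tr(b)*tr(a b) - tr(a)  (reduce the b square) = y*z - x
tr(b a^-1 b) = tr(b^2)*tr(a) - tr(b^2 a)  (eliminate a^-1) = x*y^2 - y*z - x
tr(b a b a) = tr(a b)*tr(a b) - tr(1)   [split at a repeated a] = z^2 - 2
tr(b a^-1 b a) = tr(b a b)*tr(a) - tr(b a b a)   [inverse elimination on a] = x*y*z - x^2 - z^2 + 2
tr(b^3) = tr(b)*tr(b^2) - tr(b)   [square of b] = y^3 - 3*y
tr(b^3 a) = tr(b)*tr(a b^2) - tr(a b)   [square of b] = y^2*z - x*y - z
tr(b a^-1 b^2) = tr(b^3)*tr(a) - tr(b^3 a)   [inverse elimination on a] = x*y^3 - y^2*z - 2*x*y + z
assemble the triple (tr(r) - 2; tr(r a) - x; tr(r b) - y)

x*y^2 - y*z - x - 2; x*y*z - x^2 - z^2 - x + 2; x*y^3 - y^2*z - 2*x*y - y + z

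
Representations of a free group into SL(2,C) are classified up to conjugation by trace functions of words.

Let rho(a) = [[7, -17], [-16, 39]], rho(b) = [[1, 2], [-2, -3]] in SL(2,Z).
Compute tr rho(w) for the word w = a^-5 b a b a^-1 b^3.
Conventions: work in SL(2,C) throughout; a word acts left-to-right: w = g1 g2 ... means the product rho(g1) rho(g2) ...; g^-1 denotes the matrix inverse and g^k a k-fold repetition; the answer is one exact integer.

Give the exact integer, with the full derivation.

-2406486675920

rho(a^-1) = [[39, 17], [16, 7]]
... * rho(a^-1) = [[39, 17], [16, 7]]  ->  [[1793, 782], [736, 321]]
... * rho(a^-1) = [[39, 17], [16, 7]]  ->  [[82439, 35955], [33840, 14759]]
... * rho(a^-1) = [[39, 17], [16, 7]]  ->  [[3790401, 1653148], [1555904, 678593]]
... * rho(a^-1) = [[39, 17], [16, 7]]  ->  [[174276007, 76008853], [71537744, 31200519]]
... * rho(b) = [[1, 2], [-2, -3]]  ->  [[22258301, 120525455], [9136706, 49473931]]
... * rho(a) = [[7, -17], [-16, 39]]  ->  [[-1772599173, 4322101628], [-727625954, 1774159307]]
... * rho(b) = [[1, 2], [-2, -3]]  ->  [[-10416802429, -16511503230], [-4275944568, -6777729829]]
... * rho(a^-1) = [[39, 17], [16, 7]]  ->  [[-670439346411, -292666163903], [-275205515416, -120135166459]]
... * rho(b) = [[1, 2], [-2, -3]]  ->  [[-85107018605, -462880201113], [-34935182498, -190005531455]]
... * rho(b) = [[1, 2], [-2, -3]]  ->  [[840653383621, 1218426566129], [345075880412, 500146229369]]
... * rho(b) = [[1, 2], [-2, -3]]  ->  [[-1596199748637, -1973972931145], [-655216578326, -810286927283]]
tr = -1596199748637 + -810286927283 = -2406486675920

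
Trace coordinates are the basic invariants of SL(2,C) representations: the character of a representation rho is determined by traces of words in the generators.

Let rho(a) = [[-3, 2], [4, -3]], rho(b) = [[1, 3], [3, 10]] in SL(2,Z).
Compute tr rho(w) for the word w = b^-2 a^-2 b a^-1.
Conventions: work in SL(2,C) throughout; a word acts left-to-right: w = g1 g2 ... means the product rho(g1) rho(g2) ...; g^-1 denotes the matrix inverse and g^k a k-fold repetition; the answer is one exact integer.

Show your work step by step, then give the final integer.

rho(b^-1) = [[10, -3], [-3, 1]]
... * rho(b^-1) = [[10, -3], [-3, 1]]  ->  [[109, -33], [-33, 10]]
... * rho(a^-1) = [[-3, -2], [-4, -3]]  ->  [[-195, -119], [59, 36]]
... * rho(a^-1) = [[-3, -2], [-4, -3]]  ->  [[1061, 747], [-321, -226]]
... * rho(b) = [[1, 3], [3, 10]]  ->  [[3302, 10653], [-999, -3223]]
... * rho(a^-1) = [[-3, -2], [-4, -3]]  ->  [[-52518, -38563], [15889, 11667]]
tr = -52518 + 11667 = -40851

-40851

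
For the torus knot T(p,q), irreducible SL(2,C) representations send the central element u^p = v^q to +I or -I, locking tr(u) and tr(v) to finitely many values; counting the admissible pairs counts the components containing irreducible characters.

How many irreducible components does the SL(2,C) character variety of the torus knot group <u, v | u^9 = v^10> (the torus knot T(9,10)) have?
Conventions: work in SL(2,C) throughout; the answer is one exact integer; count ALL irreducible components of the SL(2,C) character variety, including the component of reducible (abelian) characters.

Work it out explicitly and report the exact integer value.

37

For T(9,10): irreducibility forces the central element u^9 = v^10 to one of +I, -I.
This locks tr(u) to 2*cos(pi*alpha/9), alpha in 1..8, and tr(v) to 2*cos(pi*beta/10), beta in 1..9, on each component of irreducible characters.
u^9 = (-1)^alpha I and v^10 = (-1)^beta I must agree, so alpha and beta have equal parity.
Counting: 4 odd alphas x 5 odd betas + 4 even alphas x 4 even betas = 20 + 16 = 36.
That is 36 components of irreducible characters, and with the reducible (abelian) component the total is 37.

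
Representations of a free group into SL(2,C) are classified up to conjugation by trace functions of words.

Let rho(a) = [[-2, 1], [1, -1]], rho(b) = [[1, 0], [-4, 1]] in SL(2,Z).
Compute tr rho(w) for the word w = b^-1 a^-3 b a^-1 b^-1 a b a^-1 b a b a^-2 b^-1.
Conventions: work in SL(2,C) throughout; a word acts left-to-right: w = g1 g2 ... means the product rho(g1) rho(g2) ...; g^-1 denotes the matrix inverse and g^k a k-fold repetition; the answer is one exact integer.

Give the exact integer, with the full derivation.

rho(b^-1) = [[1, 0], [4, 1]]
... * rho(a^-1) = [[-1, -1], [-1, -2]]  ->  [[-1, -1], [-5, -6]]
... * rho(a^-1) = [[-1, -1], [-1, -2]]  ->  [[2, 3], [11, 17]]
... * rho(a^-1) = [[-1, -1], [-1, -2]]  ->  [[-5, -8], [-28, -45]]
... * rho(b) = [[1, 0], [-4, 1]]  ->  [[27, -8], [152, -45]]
... * rho(a^-1) = [[-1, -1], [-1, -2]]  ->  [[-19, -11], [-107, -62]]
... * rho(b^-1) = [[1, 0], [4, 1]]  ->  [[-63, -11], [-355, -62]]
... * rho(a) = [[-2, 1], [1, -1]]  ->  [[115, -52], [648, -293]]
... * rho(b) = [[1, 0], [-4, 1]]  ->  [[323, -52], [1820, -293]]
... * rho(a^-1) = [[-1, -1], [-1, -2]]  ->  [[-271, -219], [-1527, -1234]]
... * rho(b) = [[1, 0], [-4, 1]]  ->  [[605, -219], [3409, -1234]]
... * rho(a) = [[-2, 1], [1, -1]]  ->  [[-1429, 824], [-8052, 4643]]
... * rho(b) = [[1, 0], [-4, 1]]  ->  [[-4725, 824], [-26624, 4643]]
... * rho(a^-1) = [[-1, -1], [-1, -2]]  ->  [[3901, 3077], [21981, 17338]]
... * rho(a^-1) = [[-1, -1], [-1, -2]]  ->  [[-6978, -10055], [-39319, -56657]]
... * rho(b^-1) = [[1, 0], [4, 1]]  ->  [[-47198, -10055], [-265947, -56657]]
tr = -47198 + -56657 = -103855

-103855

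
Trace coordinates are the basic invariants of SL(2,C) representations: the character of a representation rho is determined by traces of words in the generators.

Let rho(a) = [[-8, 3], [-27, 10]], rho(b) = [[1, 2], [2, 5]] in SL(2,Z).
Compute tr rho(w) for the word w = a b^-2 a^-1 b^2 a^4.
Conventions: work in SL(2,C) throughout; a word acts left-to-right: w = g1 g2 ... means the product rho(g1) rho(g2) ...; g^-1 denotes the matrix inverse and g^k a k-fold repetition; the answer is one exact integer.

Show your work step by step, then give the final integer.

25922

rho(a) = [[-8, 3], [-27, 10]]
... * rho(b^-1) = [[5, -2], [-2, 1]]  ->  [[-46, 19], [-155, 64]]
... * rho(b^-1) = [[5, -2], [-2, 1]]  ->  [[-268, 111], [-903, 374]]
... * rho(a^-1) = [[10, -3], [27, -8]]  ->  [[317, -84], [1068, -283]]
... * rho(b) = [[1, 2], [2, 5]]  ->  [[149, 214], [502, 721]]
... * rho(b) = [[1, 2], [2, 5]]  ->  [[577, 1368], [1944, 4609]]
... * rho(a) = [[-8, 3], [-27, 10]]  ->  [[-41552, 15411], [-139995, 51922]]
... * rho(a) = [[-8, 3], [-27, 10]]  ->  [[-83681, 29454], [-281934, 99235]]
... * rho(a) = [[-8, 3], [-27, 10]]  ->  [[-125810, 43497], [-423873, 146548]]
... * rho(a) = [[-8, 3], [-27, 10]]  ->  [[-167939, 57540], [-565812, 193861]]
tr = -167939 + 193861 = 25922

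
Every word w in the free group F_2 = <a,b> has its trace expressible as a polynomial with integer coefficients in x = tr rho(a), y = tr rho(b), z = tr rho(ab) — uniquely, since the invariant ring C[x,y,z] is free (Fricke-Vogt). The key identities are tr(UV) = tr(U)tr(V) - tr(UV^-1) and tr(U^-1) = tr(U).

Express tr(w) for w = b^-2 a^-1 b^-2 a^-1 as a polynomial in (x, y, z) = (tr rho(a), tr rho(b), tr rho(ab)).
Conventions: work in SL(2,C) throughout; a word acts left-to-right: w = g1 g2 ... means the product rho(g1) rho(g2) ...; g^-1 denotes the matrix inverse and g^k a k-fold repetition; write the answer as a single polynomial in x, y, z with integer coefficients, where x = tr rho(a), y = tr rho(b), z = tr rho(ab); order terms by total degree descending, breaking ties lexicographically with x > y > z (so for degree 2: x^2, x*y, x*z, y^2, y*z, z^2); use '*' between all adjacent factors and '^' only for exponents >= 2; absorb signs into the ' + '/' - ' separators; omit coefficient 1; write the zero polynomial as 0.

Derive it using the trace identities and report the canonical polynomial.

trace(a^-1) = trace(a) = x
trace(a^-1 b) = trace(b) * trace(a) - trace(b a) = x*y - z
trace(a^-1 b^-1) = trace(a^-1) * trace(b) - trace(a^-1 b) = z
trace(b^-1 a^-1 b^-1) = trace(a^-1 b^-1) * trace(b) - trace(a^-1) = y*z - x
reduce: trace(b^-1 a b^-1) = trace(a b^-1) * trace(b) - trace(a) = x*y^2 - y*z - x
trace(a^2) = trace(a) * trace(a) - trace(1) = x^2 - 2
so trace(a^2 b) = trace(a) * trace(b a) - trace(b) = x*z - y
reduce: trace(a b^-1 a) = trace(a^2) * trace(b) - trace(a^2 b) = x^2*y - x*z - y
trace(a b a b) = trace(b a) * trace(b a) - trace(1)   [split at repeated b] = z^2 - 2
trace(a b^-1 a b) = trace(a b a) * trace(b) - trace(a b a b) = x*y*z - y^2 - z^2 + 2
trace(b^-1 a b^-1 a) = trace(a b^-1 a) * trace(b) - trace(a b^-1 a b) = x^2*y^2 - 2*x*y*z + z^2 - 2
trace(b^-1 a^-1 b^-1 a) = trace(b^-1 a b^-1) * trace(a) - trace(b^-1 a b^-1 a) = x*y*z - x^2 - z^2 + 2
trace(b^-1 a^-1 b^-1 a^-1) = trace(b^-1 a^-1 b^-1) * trace(a) - trace(b^-1 a^-1 b^-1 a) = z^2 - 2
trace(a^-1 b^-2 a^-1 b^-1) = trace(b^-1 a^-1 b^-1 a^-1) * trace(b) - trace(b^-1 a^-1 b^-1 a^-1 b) = y*z^2 - x*z - y
so trace(b^-2) = trace(b^-1) * trace(b) - trace(1) = y^2 - 2
trace(a^-1 b^-2 a^-1) = trace(b^-2 a^-1) * trace(a) - trace(b^-2) = x*y*z - x^2 - y^2 + 2
trace(b^-2 a^-1 b^-2 a^-1) = trace(a^-1 b^-2 a^-1 b^-1) * trace(b) - trace(a^-1 b^-2 a^-1) = y^2*z^2 - 2*x*y*z + x^2 - 2

y^2*z^2 - 2*x*y*z + x^2 - 2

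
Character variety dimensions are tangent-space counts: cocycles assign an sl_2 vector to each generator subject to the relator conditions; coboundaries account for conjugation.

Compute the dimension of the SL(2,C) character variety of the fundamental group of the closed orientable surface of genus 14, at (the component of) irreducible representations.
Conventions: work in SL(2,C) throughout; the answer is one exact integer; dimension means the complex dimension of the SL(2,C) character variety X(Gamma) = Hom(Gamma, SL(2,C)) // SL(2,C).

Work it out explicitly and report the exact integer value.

pi_1 of the closed genus-14 surface has 28 generators bound by the single product-of-commutators relator.
Unconstrained cocycle data is one sl_2 vector per generator (84 dimensions), cut by the relator condition d_2(z) = 0.
d_2 is surjective at irreducible rho (its cokernel H^2 is dual to H^0 = 0), so dim Z^1 = 84 - 3 = 81.
As always at irreducible rho, dim B^1 = 3.
dim X = dim H^1 = 81 - 3 = 78.

78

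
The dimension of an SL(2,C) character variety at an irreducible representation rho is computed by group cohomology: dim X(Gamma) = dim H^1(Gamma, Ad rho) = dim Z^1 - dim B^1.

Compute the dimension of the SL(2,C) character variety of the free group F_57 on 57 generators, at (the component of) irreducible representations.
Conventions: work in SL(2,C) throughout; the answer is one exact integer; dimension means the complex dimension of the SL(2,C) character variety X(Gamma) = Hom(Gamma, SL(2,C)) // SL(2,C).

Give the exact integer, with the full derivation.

Here Gamma is free of rank 57 — no relator constrains a cocycle.
Z^1(Gamma, Ad rho) = (sl_2)^57: a cocycle is a free choice of one sl_2 vector per generator, so dim Z^1 = 3*57 = 171.
At an irreducible rho the centralizer of the image in sl_2 is 0, so the coboundary map sl_2 -> Z^1 is injective: dim B^1 = 3.
Therefore dim X = 171 - 3 = 168.

168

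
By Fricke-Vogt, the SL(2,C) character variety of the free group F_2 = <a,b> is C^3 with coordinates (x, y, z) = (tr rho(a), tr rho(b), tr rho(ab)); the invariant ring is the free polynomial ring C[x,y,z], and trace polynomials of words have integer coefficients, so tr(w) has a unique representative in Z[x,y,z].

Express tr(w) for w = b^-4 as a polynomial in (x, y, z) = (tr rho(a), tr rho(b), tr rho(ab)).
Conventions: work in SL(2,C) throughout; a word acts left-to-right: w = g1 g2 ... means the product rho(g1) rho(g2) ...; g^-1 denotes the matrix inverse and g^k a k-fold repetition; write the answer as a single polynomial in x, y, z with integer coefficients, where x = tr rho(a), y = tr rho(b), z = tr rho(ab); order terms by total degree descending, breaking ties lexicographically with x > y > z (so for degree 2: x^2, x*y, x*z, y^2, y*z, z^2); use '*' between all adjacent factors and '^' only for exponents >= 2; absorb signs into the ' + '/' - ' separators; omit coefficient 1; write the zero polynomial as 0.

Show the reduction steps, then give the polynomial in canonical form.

y^4 - 4*y^2 + 2

reduce: trace(b^-1) = trace(b) = y
reduce: trace(b^-2) = trace(b^-1) * trace(b) - trace(1) = y^2 - 2
so trace(b^-3) = trace(b^-2) * trace(b) - trace(b^-1) = y^3 - 3*y
trace(b^-4) = trace(b^-3) * trace(b) - trace(b^-2) = y^4 - 4*y^2 + 2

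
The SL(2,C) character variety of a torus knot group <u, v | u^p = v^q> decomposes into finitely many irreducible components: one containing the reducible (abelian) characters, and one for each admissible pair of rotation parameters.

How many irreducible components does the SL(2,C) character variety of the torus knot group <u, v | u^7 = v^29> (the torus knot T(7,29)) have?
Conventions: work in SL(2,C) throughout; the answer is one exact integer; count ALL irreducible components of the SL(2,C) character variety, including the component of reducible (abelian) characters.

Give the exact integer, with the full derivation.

85

Gamma = < u, v | u^7 = v^29 > (torus knot T(7,29)); the central element u^7 = v^29 acts as +I or -I in any irreducible SL(2,C) representation.
So on each irreducible component the traces are pinned: tr(u) = 2*cos(pi*alpha/7) with 1 <= alpha <= 6, tr(v) = 2*cos(pi*beta/29) with 1 <= beta <= 28.
The two central values (-1)^alpha I and (-1)^beta I must be the same matrix, so alpha and beta share a parity.
Enumerate parity-matched pairs: 3*14 odd-odd plus 3*14 even-even gives 84.
That is 84 components of irreducible characters, and with the reducible (abelian) component the total is 85.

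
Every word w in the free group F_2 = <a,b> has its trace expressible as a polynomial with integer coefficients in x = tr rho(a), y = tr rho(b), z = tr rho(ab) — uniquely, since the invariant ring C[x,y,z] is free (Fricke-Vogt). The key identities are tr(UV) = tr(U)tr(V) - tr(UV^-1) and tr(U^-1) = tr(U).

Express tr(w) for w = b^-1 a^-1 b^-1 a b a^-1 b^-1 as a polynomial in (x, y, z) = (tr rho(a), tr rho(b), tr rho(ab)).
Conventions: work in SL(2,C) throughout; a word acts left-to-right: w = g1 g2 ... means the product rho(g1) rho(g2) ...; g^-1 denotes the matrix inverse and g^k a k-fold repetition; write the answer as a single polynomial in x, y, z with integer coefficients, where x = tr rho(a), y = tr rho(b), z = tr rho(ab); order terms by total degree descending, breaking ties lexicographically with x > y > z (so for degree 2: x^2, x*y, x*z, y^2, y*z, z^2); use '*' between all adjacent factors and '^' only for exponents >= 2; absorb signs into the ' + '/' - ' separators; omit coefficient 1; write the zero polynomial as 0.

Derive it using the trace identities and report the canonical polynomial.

-x*y^2*z^2 + 2*x^2*y*z + y^3*z + y*z^3 - x^3 - x*y^2 - x*z^2 - 3*y*z + 3*x

tr(b^-1) = tr(b) = y
tr(b^-1 a) = tr(a) * tr(b) - tr(a b)   [inverse elimination on b] = x*y - z
tr(a^-1 b^-1) = tr(b^-1) * tr(a) - tr(b^-1 a)   [inverse elimination on a] = z
tr(b a b) = tr(b) * tr(a b) - tr(a)   [square of b] = y*z - x
tr(a b a b) = tr(b a) * tr(b a) - tr(1)   [split at a repeated b] = z^2 - 2
tr(a b a) = tr(a) * tr(b a) - tr(b)   [square of a] = x*z - y
tr(b a b a b) = tr(b) * tr(a b a b) - tr(a b a)   [square of b] = y*z^2 - x*z - y
tr(b a b a b a) = tr(b a b a) * tr(b a) - tr(a b)   [split at a repeated b] = z^3 - 3*z
tr(a^-1 b a b a b) = tr(b a b a b) * tr(a) - tr(b a b a b a)   [inverse elimination on a] = x*y*z^2 - x^2*z - z^3 - x*y + 3*z
tr(b^-1 a^-1 b a b a) = tr(a^-1 b a b a) * tr(b) - tr(a^-1 b a b a b)   [inverse elimination on b] = -x*y*z^2 + x^2*z + y^2*z + z^3 - 3*z
tr(a^-1 b a b a^-1 b^-1) = tr(b^-1 a^-1 b a b) * tr(a) - tr(b^-1 a^-1 b a b a)   [inverse elimination on a] = x*y*z^2 - x^2*z - y^2*z - z^3 + x*y + 3*z
tr(b a b a^-1) = tr(b a b) * tr(a) - tr(b a b a)   [inverse elimination on a] = x*y*z - x^2 - z^2 + 2
tr(a^-1 b a b a^-1) = tr(b a b a^-1) * tr(a) - tr(b a b)   [inverse elimination on a] = x^2*y*z - x^3 - x*z^2 - y*z + 3*x
tr(a b a^-1 b^-2 a^-1 b) = tr(a^-1 b a b a^-1 b^-1) * tr(b) - tr(a^-1 b a b a^-1)   [inverse elimination on b] = x*y^2*z^2 - 2*x^2*y*z - y^3*z - y*z^3 + x^3 + x*y^2 + x*z^2 + 4*y*z - 3*x
tr(b^-1 a^-1 b^-1 a b a^-1 b^-1) = tr(a b a^-1 b^-2 a^-1) * tr(b) - tr(a b a^-1 b^-2 a^-1 b)   [inverse elimination on b] = -x*y^2*z^2 + 2*x^2*y*z + y^3*z + y*z^3 - x^3 - x*y^2 - x*z^2 - 3*y*z + 3*x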